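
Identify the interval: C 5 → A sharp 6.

augmented thirteenth

C to A spans six letter names (C-D-E-F-G-A), plus an octave — that makes it a thirteenth of some quality.
A major thirteenth would be 21 semitones; C5 to A#6 is 22, one semitone wider, so the interval is augmented.
(Equivalently, a compound augmented sixth: an augmented sixth plus an octave.)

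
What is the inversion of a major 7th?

The rule of nine gives the new number: 9 − 7 = 2, so a seventh becomes a second.
Quality inverts too: major becomes minor. That makes the inversion a minor second.

m2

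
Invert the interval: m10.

First reduce the compound minor tenth to its simple form, a minor third.
The rule of nine gives the new number: 9 − 3 = 6, so a third becomes a sixth.
And minor becomes major under inversion, so we get a major sixth.

major sixth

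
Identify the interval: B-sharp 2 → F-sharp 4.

B to F spans five letter names (B-C-D-E-F), plus an octave — that makes it a twelfth of some quality.
A perfect twelfth would be 19 semitones; B#2 to F#4 is 18, one semitone narrower, so the interval is diminished.
(Equivalently, a compound diminished fifth: a diminished fifth plus an octave.)

diminished twelfth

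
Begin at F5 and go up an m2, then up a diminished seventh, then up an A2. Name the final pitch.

Gb6

F5 up a minor second → Gb5 (1 semitone).
Up a diminished seventh from Gb5: Fbb6 (9 semitones up).
Up an augmented second from Fbb6: Gb6 (3 semitones up).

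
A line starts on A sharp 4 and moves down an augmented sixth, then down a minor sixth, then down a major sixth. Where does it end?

A#4 down an augmented sixth → C4 (10 semitones).
A minor sixth down from C4 is E3.
A major sixth down from E3 is G2.

G 2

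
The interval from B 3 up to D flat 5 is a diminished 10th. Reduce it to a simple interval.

diminished 3rd

Take out an octave (7 from the number): 10 − 7 = 3.
That makes a diminished tenth a compound diminished third — an octave plus a diminished third.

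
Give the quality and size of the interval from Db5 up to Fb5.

D to F spans three letter names (D-E-F), so the interval is some kind of third.
A major third would be 4 semitones, but Db5 to Fb5 is 3 — one semitone narrower, making it a minor third.

minor third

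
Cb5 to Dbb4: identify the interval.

major 7th

Descending from Cb5 to Dbb4 is the same interval as ascending Dbb4 to Cb5.
D to C spans seven letter names (D-E-F-G-A-B-C) — that makes it a seventh of some quality.
Dbb4 to Cb5 is 11 semitones, matching the major seventh exactly, so the quality is major.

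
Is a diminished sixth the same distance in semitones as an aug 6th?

No

A diminished sixth spans 7 semitones; an augmented sixth spans 10 semitones. They differ by 3.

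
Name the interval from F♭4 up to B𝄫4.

P4

F to B spans four letter names (F-G-A-B), so the interval is some kind of fourth.
Fb4 to Bbb4 is 5 semitones, matching the perfect fourth exactly, so the quality is perfect.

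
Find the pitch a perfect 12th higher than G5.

The twelfth's letter: G up five letter names plus an octave → D.
A perfect twelfth is 19 semitones; 19 semitones up from G5 gives D7.

D7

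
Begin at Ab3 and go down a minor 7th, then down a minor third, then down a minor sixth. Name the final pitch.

Down a minor seventh from Ab3: Bb2 (10 semitones down).
A minor third down from Bb2 is G2.
Down a minor sixth from G2: B1 (8 semitones down).

B1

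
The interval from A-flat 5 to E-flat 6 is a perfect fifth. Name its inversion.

perfect 4th

Inverted interval numbers add to nine, so a fifth pairs with a fourth (5 + 4 = 9).
The quality also flips — perfect stays perfect — giving a perfect fourth.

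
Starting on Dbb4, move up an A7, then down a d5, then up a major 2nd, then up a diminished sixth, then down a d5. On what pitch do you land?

A4

Dbb4 up an augmented seventh → C5 (12 semitones).
Down a diminished fifth from C5: F#4 (6 semitones down).
F#4 up a major second → G#4 (2 semitones).
A diminished sixth up from G#4 is Eb5.
Eb5 down a diminished fifth → A4 (6 semitones).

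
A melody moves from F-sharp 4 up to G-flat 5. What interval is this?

F to G spans two letter names (F-G), plus an octave, so the interval is some kind of ninth.
The major ninth is 14 semitones; here we have 12, two semitones narrower: diminished.

diminished 9th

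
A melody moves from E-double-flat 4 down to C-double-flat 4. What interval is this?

major 3rd

Descending from Ebb4 to Cbb4 is the same interval as ascending Cbb4 to Ebb4.
C to E spans three letter names (C-D-E): a third.
The major third spans 4 semitones, and Cbb4 to Ebb4 is exactly 4 semitones — so this is a major third.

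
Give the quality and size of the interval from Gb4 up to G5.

augmented octave

G to G is the same letter name, plus an octave: an octave.
Gb4 to G5 spans 13 semitones — one semitone wider than the perfect octave (12) — giving an augmented octave.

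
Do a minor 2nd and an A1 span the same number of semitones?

A minor second spans 1 semitone, and an augmented unison also spans 1 semitone — they're enharmonic.

Yes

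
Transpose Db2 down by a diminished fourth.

Four letter names down from D: A.
A diminished fourth is 4 semitones; 4 semitones down from Db2 gives A1.

A1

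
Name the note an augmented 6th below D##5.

F#4

The sixth takes the letter from D down to F.
An augmented sixth is 10 semitones; 10 semitones down from D##5 gives F#4.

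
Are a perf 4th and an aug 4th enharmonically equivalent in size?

No

A perfect fourth spans 5 semitones; an augmented fourth spans 6 semitones. They differ by 1.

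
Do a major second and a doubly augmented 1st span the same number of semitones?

Yes

A major second = 2 semitones = a doubly augmented unison; enharmonically equal.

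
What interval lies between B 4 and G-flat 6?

diminished thirteenth

B to G spans six letter names (B-C-D-E-F-G), plus an octave — that makes it a thirteenth of some quality.
B4 to Gb6 spans 19 semitones — two semitones narrower than the major thirteenth (21) — giving a diminished thirteenth.
(Equivalently, a compound diminished sixth: a diminished sixth plus an octave.)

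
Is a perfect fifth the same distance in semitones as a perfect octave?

7 semitones (perfect fifth) vs 12 semitones (perfect octave): not equal.

No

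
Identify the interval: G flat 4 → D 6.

G to D spans five letter names (G-A-B-C-D), plus an octave, so the interval is some kind of twelfth.
Gb4 to D6 spans 20 semitones — one semitone wider than the perfect twelfth (19) — giving an augmented twelfth.
(Equivalently, a compound augmented fifth: an augmented fifth plus an octave.)

A12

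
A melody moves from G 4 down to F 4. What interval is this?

major second

Descending from G4 to F4 is the same interval as ascending F4 to G4.
F to G spans two letter names (F-G): a second.
Counting semitones, F4→G4 is 2, which is the major second.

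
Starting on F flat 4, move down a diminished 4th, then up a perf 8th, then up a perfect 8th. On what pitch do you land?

C 6

Down a diminished fourth from Fb4: C4 (4 semitones down).
A perfect octave up from C4 is C5.
C5 up a perfect octave → C6 (12 semitones).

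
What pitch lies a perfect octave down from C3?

The letter stays C (same as the start), shifted an octave down.
Moving 12 semitones down from C3 (the size of a perfect octave) reaches C2.

C2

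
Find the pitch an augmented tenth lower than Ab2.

Fbb1

The tenth's letter: A down three letter names plus an octave → F.
Moving 17 semitones down from Ab2 (the size of an augmented tenth) reaches Fbb1.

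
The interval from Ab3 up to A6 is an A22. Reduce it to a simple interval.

augmented 8th

Each octave removed subtracts seven from the number: 22 − 14 = 8.
Quality carries through unchanged, so the simple form is an augmented octave.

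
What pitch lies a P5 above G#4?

Counting five letter names up from G lands on D.
A perfect fifth is 7 semitones; 7 semitones up from G#4 gives D#5.

D#5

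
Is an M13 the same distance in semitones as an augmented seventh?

No

A major thirteenth is 21 semitones but an augmented seventh is 12 semitones — different sizes.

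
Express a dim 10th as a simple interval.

Take out an octave (7 from the number): 10 − 7 = 3.
So a diminished tenth is an octave plus a diminished third. The quality is unchanged.

diminished 3rd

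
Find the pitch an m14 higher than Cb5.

The fourteenth's letter: C up seven letter names plus an octave → B.
A minor fourteenth is 22 semitones; 22 semitones up from Cb5 gives Bbb6.

Bbb6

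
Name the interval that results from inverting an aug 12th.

d4

First reduce the compound augmented twelfth to its simple form, an augmented fifth.
The rule of nine gives the new number: 9 − 5 = 4, so a fifth becomes a fourth.
Quality inverts too: augmented becomes diminished. That makes the inversion a diminished fourth.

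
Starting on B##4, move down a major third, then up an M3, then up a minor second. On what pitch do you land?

Down a major third from B##4: G##4 (4 semitones down).
Up a major third from G##4: B##4 (4 semitones up).
B##4 up a minor second → C##5 (1 semitone).

C##5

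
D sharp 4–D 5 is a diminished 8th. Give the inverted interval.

augmented unison

Interval numbers invert to sum to nine: 8 + 1 = 9, so an octave inverts to a unison.
The quality also flips — diminished becomes augmented — giving an augmented unison.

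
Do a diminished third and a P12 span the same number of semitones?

A diminished third is 2 semitones but a perfect twelfth is 19 semitones — different sizes.

No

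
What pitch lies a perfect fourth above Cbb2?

Fbb2

Four letter names up from C: F.
A perfect fourth spans 5 semitones, so from Cbb2 the target pitch is Fbb2.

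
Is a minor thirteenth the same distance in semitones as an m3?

A minor thirteenth spans 20 semitones; a minor third spans 3 semitones. They differ by 17.

No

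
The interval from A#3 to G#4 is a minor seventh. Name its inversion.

major second

Interval numbers invert to sum to nine: 7 + 2 = 9, so a seventh inverts to a second.
And minor becomes major under inversion, so we get a major second.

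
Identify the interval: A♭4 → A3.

diminished octave

Descending from Ab4 to A3 is the same interval as ascending A3 to Ab4.
A to A is the same letter name, plus an octave: an octave.
A perfect octave would be 12 semitones; A3 to Ab4 is 11, one semitone narrower, so the interval is diminished.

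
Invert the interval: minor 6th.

major 3rd

The rule of nine gives the new number: 9 − 6 = 3, so a sixth becomes a third.
The quality also flips — minor becomes major — giving a major third.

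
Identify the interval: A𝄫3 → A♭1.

diminished fifteenth

Descending from Abb3 to Ab1 is the same interval as ascending Ab1 to Abb3.
A to A is the same letter name, plus 2 octaves — that makes it a fifteenth of some quality.
Ab1 to Abb3 spans 23 semitones — one semitone narrower than the perfect fifteenth (24) — giving a diminished fifteenth.
(Equivalently, a compound diminished octave: a diminished octave plus an octave.)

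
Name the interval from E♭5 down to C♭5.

M3

Descending from Eb5 to Cb5 is the same interval as ascending Cb5 to Eb5.
C to E spans three letter names (C-D-E) — that makes it a third of some quality.
Counting semitones, Cb5→Eb5 is 4, which is the major third.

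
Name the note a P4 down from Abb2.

Four letter names down from A: E.
A perfect fourth is 5 semitones; 5 semitones down from Abb2 gives Ebb2.

Ebb2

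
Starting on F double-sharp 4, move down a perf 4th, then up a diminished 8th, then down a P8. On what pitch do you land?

C sharp 4

F##4 down a perfect fourth → C##4 (5 semitones).
C##4 up a diminished octave → C#5 (11 semitones).
Down a perfect octave from C#5: C#4 (12 semitones down).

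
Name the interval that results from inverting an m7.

major second

Interval numbers invert to sum to nine: 7 + 2 = 9, so a seventh inverts to a second.
The quality also flips — minor becomes major — giving a major second.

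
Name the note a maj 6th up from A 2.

F sharp 3

Six letter names up from A: F.
A major sixth is 9 semitones; 9 semitones up from A2 gives F#3.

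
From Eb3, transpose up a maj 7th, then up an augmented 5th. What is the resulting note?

A#4

Eb3 up a major seventh → D4 (11 semitones).
D4 up an augmented fifth → A#4 (8 semitones).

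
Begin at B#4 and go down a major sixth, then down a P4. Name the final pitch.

B#4 down a major sixth → D#4 (9 semitones).
A perfect fourth down from D#4 is A#3.

A#3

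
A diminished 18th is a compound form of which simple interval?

Take out 2 octaves (14 from the number): 18 − 14 = 4.
So a diminished eighteenth is 2 octaves plus a diminished fourth. The quality is unchanged.

diminished fourth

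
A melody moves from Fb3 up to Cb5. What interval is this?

perfect twelfth

F to C spans five letter names (F-G-A-B-C), plus an octave — that makes it a twelfth of some quality.
Fb3 to Cb5 is 19 semitones, matching the perfect twelfth exactly, so the quality is perfect.
(Equivalently, a compound perfect fifth: a perfect fifth plus an octave.)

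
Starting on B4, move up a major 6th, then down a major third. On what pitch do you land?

E5

B4 up a major sixth → G#5 (9 semitones).
A major third down from G#5 is E5.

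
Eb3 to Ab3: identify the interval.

perfect 4th

E to A spans four letter names (E-F-G-A) — that makes it a fourth of some quality.
The perfect fourth spans 5 semitones, and Eb3 to Ab3 is exactly 5 semitones — so this is a perfect fourth.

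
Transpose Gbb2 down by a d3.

Eb2

The third takes the letter from G down to E.
A diminished third is 2 semitones; 2 semitones down from Gbb2 gives Eb2.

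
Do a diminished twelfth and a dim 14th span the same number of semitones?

No

A diminished twelfth spans 18 semitones; a diminished fourteenth spans 21 semitones. They differ by 3.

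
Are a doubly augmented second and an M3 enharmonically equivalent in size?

Both span 4 semitones: a doubly augmented second and a major third are the same chromatic distance.

Yes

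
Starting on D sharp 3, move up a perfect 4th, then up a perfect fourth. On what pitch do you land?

C sharp 4

A perfect fourth up from D#3 is G#3.
G#3 up a perfect fourth → C#4 (5 semitones).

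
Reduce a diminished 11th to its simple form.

Each octave removed subtracts seven from the number: 11 − 7 = 4.
Quality carries through unchanged, so the simple form is a diminished fourth.

diminished fourth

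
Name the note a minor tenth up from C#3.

E4

Three letters up from C (plus an octave) reaches E.
A minor tenth is 15 semitones; 15 semitones up from C#3 gives E4.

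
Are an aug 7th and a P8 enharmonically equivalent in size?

Yes

Both span 12 semitones: an augmented seventh and a perfect octave are the same chromatic distance.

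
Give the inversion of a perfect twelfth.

First reduce the compound perfect twelfth to its simple form, a perfect fifth.
Interval numbers invert to sum to nine: 5 + 4 = 9, so a fifth inverts to a fourth.
And perfect stays perfect under inversion, so we get a perfect fourth.

perfect fourth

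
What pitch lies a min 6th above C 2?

A flat 2

Six letter names up from C: A.
A minor sixth is 8 semitones; 8 semitones up from C2 gives Ab2.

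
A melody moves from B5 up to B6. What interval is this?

perfect 8th

B to B is the same letter name, plus an octave — that makes it an octave of some quality.
Counting semitones, B5→B6 is 12, which is the perfect octave.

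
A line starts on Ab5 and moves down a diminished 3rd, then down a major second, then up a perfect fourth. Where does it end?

Down a diminished third from Ab5: F#5 (2 semitones down).
A major second down from F#5 is E5.
A perfect fourth up from E5 is A5.

A5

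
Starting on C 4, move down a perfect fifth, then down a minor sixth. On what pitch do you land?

A perfect fifth down from C4 is F3.
F3 down a minor sixth → A2 (8 semitones).

A 2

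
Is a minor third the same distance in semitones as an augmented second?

Both span 3 semitones: a minor third and an augmented second are the same chromatic distance.

Yes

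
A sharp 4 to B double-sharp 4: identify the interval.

augmented second

A to B spans two letter names (A-B), so the interval is some kind of second.
A major second would be 2 semitones; A#4 to B##4 is 3, one semitone wider, so the interval is augmented.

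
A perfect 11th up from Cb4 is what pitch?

Counting four letter names plus an octave up from C lands on F.
A perfect eleventh is 17 semitones; 17 semitones up from Cb4 gives Fb5.

Fb5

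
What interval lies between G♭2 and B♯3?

AA10

G to B spans three letter names (G-A-B), plus an octave, so the interval is some kind of tenth.
Gb2 to B#3 spans 18 semitones — two semitones wider than the major tenth (16) — giving a doubly augmented tenth.
(Equivalently, a compound doubly augmented third: a doubly augmented third plus an octave.)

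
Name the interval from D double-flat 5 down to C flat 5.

Descending from Dbb5 to Cb5 is the same interval as ascending Cb5 to Dbb5.
C to D spans two letter names (C-D): a second.
Cb5 to Dbb5 is 1 semitone, a half step short of the major second (2), so this is minor.

minor 2nd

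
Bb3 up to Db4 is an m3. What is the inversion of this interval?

Interval numbers invert to sum to nine: 3 + 6 = 9, so a third inverts to a sixth.
The quality also flips — minor becomes major — giving a major sixth.

major 6th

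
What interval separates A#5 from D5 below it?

augmented fifth

Descending from A#5 to D5 is the same interval as ascending D5 to A#5.
D to A spans five letter names (D-E-F-G-A), so the interval is some kind of fifth.
D5 to A#5 spans 8 semitones — one semitone wider than the perfect fifth (7) — giving an augmented fifth.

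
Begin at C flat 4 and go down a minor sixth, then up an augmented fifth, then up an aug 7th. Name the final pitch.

Down a minor sixth from Cb4: Eb3 (8 semitones down).
Up an augmented fifth from Eb3: B3 (8 semitones up).
B3 up an augmented seventh → A##4 (12 semitones).

A double-sharp 4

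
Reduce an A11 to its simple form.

Subtracting seven from the interval number removes an octave: 11 − 7 = 4.
So an augmented eleventh is an octave plus an augmented fourth. The quality is unchanged.

augmented fourth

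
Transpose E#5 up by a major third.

G##5

Counting three letter names up from E lands on G.
A major third is 4 semitones; 4 semitones up from E#5 gives G##5.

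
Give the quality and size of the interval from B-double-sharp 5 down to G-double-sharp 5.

Descending from B##5 to G##5 is the same interval as ascending G##5 to B##5.
G to B spans three letter names (G-A-B): a third.
Counting semitones, G##5→B##5 is 4, which is the major third.

M3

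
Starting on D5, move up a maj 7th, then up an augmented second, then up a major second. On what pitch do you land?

A major seventh up from D5 is C#6.
C#6 up an augmented second → D##6 (3 semitones).
Up a major second from D##6: E##6 (2 semitones up).

E##6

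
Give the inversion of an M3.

The rule of nine gives the new number: 9 − 3 = 6, so a third becomes a sixth.
Quality inverts too: major becomes minor. That makes the inversion a minor sixth.

m6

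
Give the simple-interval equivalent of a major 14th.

Each octave removed subtracts seven from the number: 14 − 7 = 7.
So a major fourteenth is an octave plus a major seventh. The quality is unchanged.

M7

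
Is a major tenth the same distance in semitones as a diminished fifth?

16 semitones (major tenth) vs 6 semitones (diminished fifth): not equal.

No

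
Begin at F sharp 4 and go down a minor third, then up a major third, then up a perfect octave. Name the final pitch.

F#4 down a minor third → D#4 (3 semitones).
A major third up from D#4 is F##4.
A perfect octave up from F##4 is F##5.

F double-sharp 5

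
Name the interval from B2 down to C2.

major seventh

Descending from B2 to C2 is the same interval as ascending C2 to B2.
C to B spans seven letter names (C-D-E-F-G-A-B): a seventh.
C2 to B2 is 11 semitones, matching the major seventh exactly, so the quality is major.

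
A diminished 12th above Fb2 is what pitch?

Counting five letter names plus an octave up from F lands on C.
A diminished twelfth spans 18 semitones, so from Fb2 the target pitch is Cbb4.

Cbb4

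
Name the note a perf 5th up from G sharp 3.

Counting five letter names up from G lands on D.
Moving 7 semitones up from G#3 (the size of a perfect fifth) reaches D#4.

D sharp 4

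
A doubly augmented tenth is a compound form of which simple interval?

Subtracting seven from the interval number removes an octave: 10 − 7 = 3.
Quality carries through unchanged, so the simple form is a doubly augmented third.

doubly augmented third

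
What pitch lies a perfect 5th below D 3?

Five letter names down from D: G.
A perfect fifth is 7 semitones; 7 semitones down from D3 gives G2.

G 2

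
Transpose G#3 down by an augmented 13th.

The thirteenth's letter: G down six letter names plus an octave → B.
An augmented thirteenth spans 22 semitones, so from G#3 the target pitch is Bb1.

Bb1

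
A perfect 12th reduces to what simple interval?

perfect fifth

Each octave removed subtracts seven from the number: 12 − 7 = 5.
That makes a perfect twelfth a compound perfect fifth — an octave plus a perfect fifth.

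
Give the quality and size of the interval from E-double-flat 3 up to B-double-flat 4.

perfect twelfth

E to B spans five letter names (E-F-G-A-B), plus an octave — that makes it a twelfth of some quality.
Counting semitones, Ebb3→Bbb4 is 19, which is the perfect twelfth.
(Equivalently, a compound perfect fifth: a perfect fifth plus an octave.)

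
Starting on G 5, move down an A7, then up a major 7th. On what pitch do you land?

G flat 5

G5 down an augmented seventh → Abb4 (12 semitones).
Abb4 up a major seventh → Gb5 (11 semitones).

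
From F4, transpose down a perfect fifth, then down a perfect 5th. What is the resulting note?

Eb3

A perfect fifth down from F4 is Bb3.
A perfect fifth down from Bb3 is Eb3.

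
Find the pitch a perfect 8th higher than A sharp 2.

A sharp 3

For an octave the letter name doesn't change: still A, an octave up.
A perfect octave is 12 semitones; 12 semitones up from A#2 gives A#3.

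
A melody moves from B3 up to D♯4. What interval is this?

major third

B to D spans three letter names (B-C-D): a third.
B3 to D#4 is 4 semitones, matching the major third exactly, so the quality is major.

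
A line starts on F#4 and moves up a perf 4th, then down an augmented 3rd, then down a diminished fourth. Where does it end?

A perfect fourth up from F#4 is B4.
B4 down an augmented third → Gb4 (5 semitones).
Down a diminished fourth from Gb4: D4 (4 semitones down).

D4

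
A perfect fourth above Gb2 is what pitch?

Cb3

Counting four letter names up from G lands on C.
A perfect fourth spans 5 semitones, so from Gb2 the target pitch is Cb3.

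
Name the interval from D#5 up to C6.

diminished 7th

D to C spans seven letter names (D-E-F-G-A-B-C) — that makes it a seventh of some quality.
D#5 to C6 spans 9 semitones — two semitones narrower than the major seventh (11) — giving a diminished seventh.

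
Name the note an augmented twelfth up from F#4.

The twelfth's letter: F up five letter names plus an octave → C.
Moving 20 semitones up from F#4 (the size of an augmented twelfth) reaches C##6.

C##6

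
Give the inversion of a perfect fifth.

perfect fourth

The rule of nine gives the new number: 9 − 5 = 4, so a fifth becomes a fourth.
Quality inverts too: perfect stays perfect. That makes the inversion a perfect fourth.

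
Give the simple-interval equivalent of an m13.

minor 6th

Each octave removed subtracts seven from the number: 13 − 7 = 6.
So a minor thirteenth is an octave plus a minor sixth. The quality is unchanged.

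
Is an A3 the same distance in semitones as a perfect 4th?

Yes

An augmented third = 5 semitones = a perfect fourth; enharmonically equal.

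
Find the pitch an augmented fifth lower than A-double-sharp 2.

Counting five letter names down from A lands on D.
Moving 8 semitones down from A##2 (the size of an augmented fifth) reaches D#2.

D-sharp 2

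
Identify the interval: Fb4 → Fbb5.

diminished octave

F to F is the same letter name, plus an octave — that makes it an octave of some quality.
Fb4 to Fbb5 spans 11 semitones — one semitone narrower than the perfect octave (12) — giving a diminished octave.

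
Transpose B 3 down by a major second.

A 3

The second takes the letter from B down to A.
A major second is 2 semitones; 2 semitones down from B3 gives A3.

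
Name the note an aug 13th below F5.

The thirteenth's letter: F down six letter names plus an octave → A.
An augmented thirteenth spans 22 semitones, so from F5 the target pitch is Abb3.

Abb3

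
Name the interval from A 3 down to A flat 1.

A15

Descending from A3 to Ab1 is the same interval as ascending Ab1 to A3.
A to A is the same letter name, plus 2 octaves — that makes it a fifteenth of some quality.
A perfect fifteenth would be 24 semitones; Ab1 to A3 is 25, one semitone wider, so the interval is augmented.
(Equivalently, a compound augmented octave: an augmented octave plus an octave.)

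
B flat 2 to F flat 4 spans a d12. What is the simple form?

Subtracting seven from the interval number removes an octave: 12 − 7 = 5.
Quality carries through unchanged, so the simple form is a diminished fifth.

d5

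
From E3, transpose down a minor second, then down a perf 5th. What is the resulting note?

G#2

E3 down a minor second → D#3 (1 semitone).
A perfect fifth down from D#3 is G#2.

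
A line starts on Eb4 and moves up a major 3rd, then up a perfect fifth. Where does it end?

Eb4 up a major third → G4 (4 semitones).
A perfect fifth up from G4 is D5.

D5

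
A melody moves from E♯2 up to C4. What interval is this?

E to C spans six letter names (E-F-G-A-B-C), plus an octave — that makes it a thirteenth of some quality.
The major thirteenth is 21 semitones; here we have 19, two semitones narrower: diminished.
(Equivalently, a compound diminished sixth: a diminished sixth plus an octave.)

diminished 13th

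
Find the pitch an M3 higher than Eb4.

The third takes the letter from E up to G.
Moving 4 semitones up from Eb4 (the size of a major third) reaches G4.

G4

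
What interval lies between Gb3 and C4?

G to C spans four letter names (G-A-B-C), so the interval is some kind of fourth.
The perfect fourth is 5 semitones; here we have 6, one semitone wider: augmented.

augmented fourth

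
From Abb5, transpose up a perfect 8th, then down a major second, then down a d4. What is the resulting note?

Db6

A perfect octave up from Abb5 is Abb6.
A major second down from Abb6 is Gbb6.
Gbb6 down a diminished fourth → Db6 (4 semitones).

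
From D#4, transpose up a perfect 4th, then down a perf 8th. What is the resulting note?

G#3

D#4 up a perfect fourth → G#4 (5 semitones).
A perfect octave down from G#4 is G#3.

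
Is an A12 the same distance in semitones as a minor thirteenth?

An augmented twelfth spans 20 semitones, and a minor thirteenth also spans 20 semitones — they're enharmonic.

Yes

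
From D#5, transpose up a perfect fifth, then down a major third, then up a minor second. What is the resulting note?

D#5 up a perfect fifth → A#5 (7 semitones).
A#5 down a major third → F#5 (4 semitones).
A minor second up from F#5 is G5.

G5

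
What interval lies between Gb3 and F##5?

doubly augmented 14th

G to F spans seven letter names (G-A-B-C-D-E-F), plus an octave: a fourteenth.
The major fourteenth is 23 semitones; here we have 25, two semitones wider: doubly augmented.
(Equivalently, a compound doubly augmented seventh: a doubly augmented seventh plus an octave.)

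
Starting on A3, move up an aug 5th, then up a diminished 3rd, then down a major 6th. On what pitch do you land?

Up an augmented fifth from A3: E#4 (8 semitones up).
Up a diminished third from E#4: G4 (2 semitones up).
A major sixth down from G4 is Bb3.

Bb3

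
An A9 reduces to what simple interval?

Take out an octave (7 from the number): 9 − 7 = 2.
That makes an augmented ninth a compound augmented second — an octave plus an augmented second.

augmented second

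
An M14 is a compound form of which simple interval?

Each octave removed subtracts seven from the number: 14 − 7 = 7.
Quality carries through unchanged, so the simple form is a major seventh.

M7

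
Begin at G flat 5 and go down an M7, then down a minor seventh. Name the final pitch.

B double-flat 3

Down a major seventh from Gb5: Abb4 (11 semitones down).
Down a minor seventh from Abb4: Bbb3 (10 semitones down).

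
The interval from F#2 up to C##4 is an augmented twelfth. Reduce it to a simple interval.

A5

Take out an octave (7 from the number): 12 − 7 = 5.
Quality carries through unchanged, so the simple form is an augmented fifth.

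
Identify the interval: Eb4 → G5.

E to G spans three letter names (E-F-G), plus an octave, so the interval is some kind of tenth.
Counting semitones, Eb4→G5 is 16, which is the major tenth.
(Equivalently, a compound major third: a major third plus an octave.)

major tenth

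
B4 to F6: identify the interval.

B to F spans five letter names (B-C-D-E-F), plus an octave — that makes it a twelfth of some quality.
The perfect twelfth is 19 semitones; here we have 18, one semitone narrower: diminished.
(Equivalently, a compound diminished fifth: a diminished fifth plus an octave.)

diminished twelfth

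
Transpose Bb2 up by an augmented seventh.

Counting seven letter names up from B lands on A.
An augmented seventh spans 12 semitones, so from Bb2 the target pitch is A#3.

A#3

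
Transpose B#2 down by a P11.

Counting four letter names plus an octave down from B lands on F.
A perfect eleventh spans 17 semitones, so from B#2 the target pitch is F##1.

F##1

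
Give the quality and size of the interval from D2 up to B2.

D to B spans six letter names (D-E-F-G-A-B) — that makes it a sixth of some quality.
Counting semitones, D2→B2 is 9, which is the major sixth.

major 6th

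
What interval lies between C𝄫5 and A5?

C to A spans six letter names (C-D-E-F-G-A), so the interval is some kind of sixth.
Cbb5 to A5 spans 11 semitones — two semitones wider than the major sixth (9) — giving a doubly augmented sixth.

AA6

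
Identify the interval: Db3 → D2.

diminished octave

Descending from Db3 to D2 is the same interval as ascending D2 to Db3.
D to D is the same letter name, plus an octave: an octave.
The perfect octave is 12 semitones; here we have 11, one semitone narrower: diminished.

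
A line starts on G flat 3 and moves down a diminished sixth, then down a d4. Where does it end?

Down a diminished sixth from Gb3: B2 (7 semitones down).
A diminished fourth down from B2 is F##2.

F double-sharp 2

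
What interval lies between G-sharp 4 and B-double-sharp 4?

augmented 3rd

G to B spans three letter names (G-A-B) — that makes it a third of some quality.
A major third would be 4 semitones; G#4 to B##4 is 5, one semitone wider, so the interval is augmented.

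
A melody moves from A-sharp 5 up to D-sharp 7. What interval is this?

A to D spans four letter names (A-B-C-D), plus an octave: an eleventh.
Counting semitones, A#5→D#7 is 17, which is the perfect eleventh.
(Equivalently, a compound perfect fourth: a perfect fourth plus an octave.)

perfect 11th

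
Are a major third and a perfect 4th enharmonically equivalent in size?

A major third spans 4 semitones; a perfect fourth spans 5 semitones. They differ by 1.

No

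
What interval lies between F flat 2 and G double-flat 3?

F to G spans two letter names (F-G), plus an octave — that makes it a ninth of some quality.
Fb2 to Gbb3 is 13 semitones, a half step short of the major ninth (14), so this is minor.
(Equivalently, a compound minor second: a minor second plus an octave.)

m9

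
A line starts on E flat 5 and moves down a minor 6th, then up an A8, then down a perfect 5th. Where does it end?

C sharp 5

A minor sixth down from Eb5 is G4.
G4 up an augmented octave → G#5 (13 semitones).
G#5 down a perfect fifth → C#5 (7 semitones).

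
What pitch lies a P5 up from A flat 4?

E flat 5

The fifth takes the letter from A up to E.
A perfect fifth is 7 semitones; 7 semitones up from Ab4 gives Eb5.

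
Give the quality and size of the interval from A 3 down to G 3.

major second

Descending from A3 to G3 is the same interval as ascending G3 to A3.
G to A spans two letter names (G-A), so the interval is some kind of second.
The major second spans 2 semitones, and G3 to A3 is exactly 2 semitones — so this is a major second.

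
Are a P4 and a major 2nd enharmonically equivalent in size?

A perfect fourth spans 5 semitones; a major second spans 2 semitones. They differ by 3.

No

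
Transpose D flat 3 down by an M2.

Two letter names down from D: C.
A major second spans 2 semitones, so from Db3 the target pitch is Cb3.

C flat 3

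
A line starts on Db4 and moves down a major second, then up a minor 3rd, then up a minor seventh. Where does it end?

A major second down from Db4 is Cb4.
A minor third up from Cb4 is Ebb4.
Ebb4 up a minor seventh → Dbb5 (10 semitones).

Dbb5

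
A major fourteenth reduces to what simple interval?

major 7th

Each octave removed subtracts seven from the number: 14 − 7 = 7.
That makes a major fourteenth a compound major seventh — an octave plus a major seventh.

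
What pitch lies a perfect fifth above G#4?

The fifth takes the letter from G up to D.
A perfect fifth is 7 semitones; 7 semitones up from G#4 gives D#5.

D#5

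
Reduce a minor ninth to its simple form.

m2

Each octave removed subtracts seven from the number: 9 − 7 = 2.
Quality carries through unchanged, so the simple form is a minor second.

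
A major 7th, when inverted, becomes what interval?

Inverted interval numbers add to nine, so a seventh pairs with a second (7 + 2 = 9).
And major becomes minor under inversion, so we get a minor second.

m2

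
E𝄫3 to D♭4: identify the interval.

M7

E to D spans seven letter names (E-F-G-A-B-C-D), so the interval is some kind of seventh.
Counting semitones, Ebb3→Db4 is 11, which is the major seventh.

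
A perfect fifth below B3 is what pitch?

Five letter names down from B: E.
A perfect fifth spans 7 semitones, so from B3 the target pitch is E3.

E3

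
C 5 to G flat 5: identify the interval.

C to G spans five letter names (C-D-E-F-G) — that makes it a fifth of some quality.
A perfect fifth would be 7 semitones; C5 to Gb5 is 6, one semitone narrower, so the interval is diminished.

diminished 5th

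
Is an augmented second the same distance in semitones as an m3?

An augmented second = 3 semitones = a minor third; enharmonically equal.

Yes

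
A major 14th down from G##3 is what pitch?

A#1

Seven letters down from G (plus an octave) reaches A.
A major fourteenth spans 23 semitones, so from G##3 the target pitch is A#1.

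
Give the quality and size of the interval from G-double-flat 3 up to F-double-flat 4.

G to F spans seven letter names (G-A-B-C-D-E-F): a seventh.
At 10 semitones, Gbb3→Fbb4 falls one short of a major seventh: minor.

minor seventh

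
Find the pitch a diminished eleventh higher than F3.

Bbb4

The eleventh's letter: F up four letter names plus an octave → B.
A diminished eleventh spans 16 semitones, so from F3 the target pitch is Bbb4.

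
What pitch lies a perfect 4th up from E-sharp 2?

Counting four letter names up from E lands on A.
A perfect fourth spans 5 semitones, so from E#2 the target pitch is A#2.

A-sharp 2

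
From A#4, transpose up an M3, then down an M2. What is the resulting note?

B#4

A major third up from A#4 is C##5.
A major second down from C##5 is B#4.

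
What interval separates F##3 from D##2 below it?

Descending from F##3 to D##2 is the same interval as ascending D##2 to F##3.
D to F spans three letter names (D-E-F), plus an octave, so the interval is some kind of tenth.
D##2 to F##3 is 15 semitones, a half step short of the major tenth (16), so this is minor.
(Equivalently, a compound minor third: a minor third plus an octave.)

minor tenth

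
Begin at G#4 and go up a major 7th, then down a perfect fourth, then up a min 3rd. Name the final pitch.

E#5

G#4 up a major seventh → F##5 (11 semitones).
A perfect fourth down from F##5 is C##5.
A minor third up from C##5 is E#5.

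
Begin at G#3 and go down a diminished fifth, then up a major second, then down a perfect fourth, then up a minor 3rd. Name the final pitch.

A diminished fifth down from G#3 is C##3.
Up a major second from C##3: D##3 (2 semitones up).
A perfect fourth down from D##3 is A##2.
A##2 up a minor third → C##3 (3 semitones).

C##3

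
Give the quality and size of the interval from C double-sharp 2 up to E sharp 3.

C to E spans three letter names (C-D-E), plus an octave: a tenth.
At 15 semitones, C##2→E#3 falls one short of a major tenth: minor.
(Equivalently, a compound minor third: a minor third plus an octave.)

minor tenth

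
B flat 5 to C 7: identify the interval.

major ninth

B to C spans two letter names (B-C), plus an octave: a ninth.
The major ninth spans 14 semitones, and Bb5 to C7 is exactly 14 semitones — so this is a major ninth.
(Equivalently, a compound major second: a major second plus an octave.)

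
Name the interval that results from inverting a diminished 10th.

augmented 6th

First reduce the compound diminished tenth to its simple form, a diminished third.
Interval numbers invert to sum to nine: 3 + 6 = 9, so a third inverts to a sixth.
Quality inverts too: diminished becomes augmented. That makes the inversion an augmented sixth.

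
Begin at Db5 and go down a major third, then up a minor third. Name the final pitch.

A major third down from Db5 is Bbb4.
Bbb4 up a minor third → Dbb5 (3 semitones).

Dbb5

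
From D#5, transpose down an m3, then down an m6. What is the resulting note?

D##4

A minor third down from D#5 is B#4.
B#4 down a minor sixth → D##4 (8 semitones).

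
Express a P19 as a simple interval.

Subtracting seven from the interval number removes an octave: 19 − 14 = 5.
That makes a perfect nineteenth a compound perfect fifth — 2 octaves plus a perfect fifth.

perfect 5th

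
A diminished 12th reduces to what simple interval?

diminished fifth

Each octave removed subtracts seven from the number: 12 − 7 = 5.
So a diminished twelfth is an octave plus a diminished fifth. The quality is unchanged.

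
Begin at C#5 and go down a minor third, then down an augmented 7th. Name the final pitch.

Bb3

A minor third down from C#5 is A#4.
Down an augmented seventh from A#4: Bb3 (12 semitones down).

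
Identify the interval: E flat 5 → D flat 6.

minor 7th

E to D spans seven letter names (E-F-G-A-B-C-D) — that makes it a seventh of some quality.
A major seventh would be 11 semitones, but Eb5 to Db6 is 10 — one semitone narrower, making it a minor seventh.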